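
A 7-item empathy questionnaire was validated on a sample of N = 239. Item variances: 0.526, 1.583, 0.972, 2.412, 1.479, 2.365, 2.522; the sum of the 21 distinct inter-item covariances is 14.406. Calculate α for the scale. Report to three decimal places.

Σσ²ᵢ = 0.526 + 1.583 + 0.972 + 2.412 + 1.479 + 2.365 + 2.522 = 11.859
Sum of distinct covariances = 14.406
total variance = Σσ²ᵢ + 2·Σcov = 11.859 + 2 × 14.406 = 40.671
α = (7/6)·(1 − 11.859/40.671) = 0.826

α = 0.826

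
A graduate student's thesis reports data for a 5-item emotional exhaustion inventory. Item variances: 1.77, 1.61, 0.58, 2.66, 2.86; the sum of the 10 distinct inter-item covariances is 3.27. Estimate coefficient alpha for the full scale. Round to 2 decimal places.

Σσᵢ² = 1.77 + 1.61 + 0.58 + 2.66 + 2.86 = 9.48
Sum of distinct covariances = 3.27
σ²_total = Σσᵢ² + 2·Σcov = 9.48 + 2 × 3.27 = 16.02
α = (5/4)·(1 − 9.48/16.02) = 0.51

coefficient alpha = 0.51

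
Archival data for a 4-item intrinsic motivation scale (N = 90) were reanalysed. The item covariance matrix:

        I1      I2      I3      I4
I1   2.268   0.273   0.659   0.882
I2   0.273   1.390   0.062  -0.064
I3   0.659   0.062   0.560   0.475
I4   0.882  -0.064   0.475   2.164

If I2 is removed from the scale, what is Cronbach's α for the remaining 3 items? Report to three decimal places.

Cronbach's α = 0.670

Remaining items: I1, I3, I4 (k = 3).
Σσᵢ² = 2.268 + 0.560 + 2.164 = 4.992
σ²_total = 4.992 + 2 × 2.016 = 9.024
α (item deleted) = (3/2)·(1 − 4.992/9.024) = 0.670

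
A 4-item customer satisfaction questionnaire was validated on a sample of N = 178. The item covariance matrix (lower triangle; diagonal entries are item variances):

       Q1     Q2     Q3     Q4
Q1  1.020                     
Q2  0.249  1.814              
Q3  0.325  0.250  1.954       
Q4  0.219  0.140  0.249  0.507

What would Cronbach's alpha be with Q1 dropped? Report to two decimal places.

Remaining items: Q2, Q3, Q4 (k = 3).
Σσ²ᵢ = 1.814 + 1.954 + 0.507 = 4.275
Var(T) = 4.275 + 2 × 0.639 = 5.553
α (item deleted) = (3/2)·(1 − 4.275/5.553) = 0.35

α = 0.35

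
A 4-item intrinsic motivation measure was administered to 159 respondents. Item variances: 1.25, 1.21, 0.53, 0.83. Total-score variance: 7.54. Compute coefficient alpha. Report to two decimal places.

α = 0.66

Σσ²ᵢ = 1.25 + 1.21 + 0.53 + 0.83 = 3.82
α = (k/(k−1))·(1 − Σσ²ᵢ/σ²_T) = (4/3)·(1 − 3.82/7.54) = 0.66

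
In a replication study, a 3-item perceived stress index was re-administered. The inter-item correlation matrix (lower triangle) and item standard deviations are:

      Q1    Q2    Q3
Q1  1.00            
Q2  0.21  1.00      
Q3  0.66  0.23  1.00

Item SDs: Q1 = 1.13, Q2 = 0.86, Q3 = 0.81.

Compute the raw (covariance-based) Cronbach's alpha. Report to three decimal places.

α = 0.630

Σσ²ᵢ = 1.13² + 0.86² + 0.81² = 2.6726
Covariances σ_ij = r_ij · s_i · s_j:
  σ(Q1,Q2) = 0.21 × 1.13 × 0.86 = 0.2041
  σ(Q1,Q3) = 0.66 × 1.13 × 0.81 = 0.6041
  σ(Q2,Q3) = 0.23 × 0.86 × 0.81 = 0.1602
σ²_T = Σσ²ᵢ + 2·Σσ_ij = 2.6726 + 2 × 0.9684 = 4.6094
α = (3/2)·(1 − 2.6726/4.6094) = 0.630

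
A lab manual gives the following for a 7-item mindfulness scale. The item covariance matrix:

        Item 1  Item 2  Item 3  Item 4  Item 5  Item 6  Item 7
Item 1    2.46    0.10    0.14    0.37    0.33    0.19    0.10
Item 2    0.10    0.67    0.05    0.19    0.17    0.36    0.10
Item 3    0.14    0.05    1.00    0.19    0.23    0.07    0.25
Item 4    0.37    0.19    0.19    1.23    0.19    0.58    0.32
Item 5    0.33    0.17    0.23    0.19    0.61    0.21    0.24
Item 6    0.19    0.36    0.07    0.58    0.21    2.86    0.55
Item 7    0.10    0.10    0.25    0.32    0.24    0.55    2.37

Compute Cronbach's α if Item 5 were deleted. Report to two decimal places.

Cronbach's α = 0.48

Remaining items: Item 1, Item 2, Item 3, Item 4, Item 6, Item 7 (k = 6).
Σσᵢ² = 2.46 + 0.67 + 1.00 + 1.23 + 2.86 + 2.37 = 10.59
σ²_total = 10.59 + 2 × 3.56 = 17.71
α (item deleted) = (6/5)·(1 − 10.59/17.71) = 0.48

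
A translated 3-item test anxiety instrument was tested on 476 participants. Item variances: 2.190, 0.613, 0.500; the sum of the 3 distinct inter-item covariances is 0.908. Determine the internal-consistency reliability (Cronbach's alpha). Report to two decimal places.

Σσᵢ² = 2.190 + 0.613 + 0.500 = 3.303
Sum of distinct covariances = 0.908
σ²_total = Σσᵢ² + 2·Σcov = 3.303 + 2 × 0.908 = 5.119
α = (3/2)·(1 − 3.303/5.119) = 0.53

α = 0.53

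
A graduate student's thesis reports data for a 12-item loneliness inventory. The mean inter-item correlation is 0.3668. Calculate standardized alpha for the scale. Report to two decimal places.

α = 0.87

Standardized α = k·r̄ / (1 + (k−1)·r̄) = 12 × 0.3668 / (1 + 11 × 0.3668)
  = 4.4016 / 5.0348 = 0.87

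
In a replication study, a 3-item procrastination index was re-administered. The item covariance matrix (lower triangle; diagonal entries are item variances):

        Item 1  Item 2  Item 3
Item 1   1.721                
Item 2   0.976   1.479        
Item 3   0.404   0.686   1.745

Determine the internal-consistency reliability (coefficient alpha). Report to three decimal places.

ΣVar(i) = 1.721 + 1.479 + 1.745 = 4.945
Sum of the distinct covariances = 2.066
Var(T) = 4.945 + 2 × 2.066 = 9.077
α = (k/(k−1))·(1 − ΣVar(i)/Var(T)) = (3/2)·(1 − 4.945/9.077) = 0.683

α = 0.683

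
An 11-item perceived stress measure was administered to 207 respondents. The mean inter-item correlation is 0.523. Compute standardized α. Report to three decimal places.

α = 0.923

Standardized α = k·r̄ / (1 + (k−1)·r̄) = 11 × 0.523 / (1 + 10 × 0.523)
  = 5.7530 / 6.2300 = 0.923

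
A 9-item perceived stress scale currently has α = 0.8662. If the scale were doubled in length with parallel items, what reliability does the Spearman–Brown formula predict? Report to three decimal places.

Length factor m = 2
α' = m·α / (1 + (m−1)·α)
   = 2 × 0.8662 / (1 + (2 − 1) × 0.8662)
   = 1.7324 / 1.8662 = 0.928

predicted reliability = 0.928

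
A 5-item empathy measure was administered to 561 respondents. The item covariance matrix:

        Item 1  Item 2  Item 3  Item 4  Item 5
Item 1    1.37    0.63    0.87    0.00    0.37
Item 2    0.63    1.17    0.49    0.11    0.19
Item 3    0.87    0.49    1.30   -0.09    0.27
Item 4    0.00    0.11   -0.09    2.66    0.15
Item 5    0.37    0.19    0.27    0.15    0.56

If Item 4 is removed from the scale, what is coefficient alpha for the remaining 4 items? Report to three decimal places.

Remaining items: Item 1, Item 2, Item 3, Item 5 (k = 4).
Σσ²ᵢ = 1.37 + 1.17 + 1.30 + 0.56 = 4.40
σ²_total = 4.40 + 2 × 2.82 = 10.04
α (item deleted) = (4/3)·(1 − 4.40/10.04) = 0.749

coefficient alpha = 0.749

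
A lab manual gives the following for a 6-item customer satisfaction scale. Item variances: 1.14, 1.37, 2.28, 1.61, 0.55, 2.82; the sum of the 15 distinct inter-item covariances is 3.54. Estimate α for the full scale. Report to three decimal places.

Σσ²ᵢ = 1.14 + 1.37 + 2.28 + 1.61 + 0.55 + 2.82 = 9.77
Sum of distinct covariances = 3.54
total variance = Σσ²ᵢ + 2·Σcov = 9.77 + 2 × 3.54 = 16.85
α = (6/5)·(1 − 9.77/16.85) = 0.504

α = 0.504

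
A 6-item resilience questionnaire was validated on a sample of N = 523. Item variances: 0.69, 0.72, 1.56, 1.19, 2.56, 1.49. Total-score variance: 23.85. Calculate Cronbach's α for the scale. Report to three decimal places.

Σσᵢ² = 0.69 + 0.72 + 1.56 + 1.19 + 2.56 + 1.49 = 8.21
α = (k/(k−1))·(1 − Σσᵢ²/σ²_T) = (6/5)·(1 − 8.21/23.85) = 0.787

α = 0.787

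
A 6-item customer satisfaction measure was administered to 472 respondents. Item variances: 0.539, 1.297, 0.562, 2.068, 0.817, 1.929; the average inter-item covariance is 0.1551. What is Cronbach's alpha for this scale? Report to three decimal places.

ΣVar(i) = 0.539 + 1.297 + 0.562 + 2.068 + 0.817 + 1.929 = 7.212
Sum of the 15 distinct covariances = 15 × 0.1551 = 2.3265
σ²_total = ΣVar(i) + 2·Σcov = 7.212 + 2 × 2.3265 = 11.8650
α = (6/5)·(1 − 7.212/11.8650) = 0.471

α = 0.471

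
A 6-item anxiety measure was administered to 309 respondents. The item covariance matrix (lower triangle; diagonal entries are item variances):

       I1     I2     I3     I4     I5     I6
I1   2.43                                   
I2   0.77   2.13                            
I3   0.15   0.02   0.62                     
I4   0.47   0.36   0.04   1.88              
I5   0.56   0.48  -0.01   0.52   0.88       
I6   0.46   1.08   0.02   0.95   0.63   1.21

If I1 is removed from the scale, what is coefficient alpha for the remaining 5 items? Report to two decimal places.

Remaining items: I2, I3, I4, I5, I6 (k = 5).
sum of item variances = 2.13 + 0.62 + 1.88 + 0.88 + 1.21 = 6.72
Var(T) = 6.72 + 2 × 4.09 = 14.90
α (item deleted) = (5/4)·(1 − 6.72/14.90) = 0.69

coefficient alpha = 0.69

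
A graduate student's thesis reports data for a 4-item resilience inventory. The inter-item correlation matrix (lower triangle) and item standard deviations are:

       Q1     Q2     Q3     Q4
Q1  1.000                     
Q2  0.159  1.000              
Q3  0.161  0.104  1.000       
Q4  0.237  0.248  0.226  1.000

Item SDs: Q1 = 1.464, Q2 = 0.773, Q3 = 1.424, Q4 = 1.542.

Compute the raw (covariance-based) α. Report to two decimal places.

α = 0.47

Σσ²ᵢ = 1.464² + 0.773² + 1.424² + 1.542² = 7.1464
Covariances σ_ij = r_ij · s_i · s_j:
  σ(Q1,Q2) = 0.159 × 1.464 × 0.773 = 0.1799
  σ(Q1,Q3) = 0.161 × 1.464 × 1.424 = 0.3356
  σ(Q1,Q4) = 0.237 × 1.464 × 1.542 = 0.5350
  σ(Q2,Q3) = 0.104 × 0.773 × 1.424 = 0.1145
  σ(Q2,Q4) = 0.248 × 0.773 × 1.542 = 0.2956
  σ(Q3,Q4) = 0.226 × 1.424 × 1.542 = 0.4963
σ²_T = Σσ²ᵢ + 2·Σσ_ij = 7.1464 + 2 × 1.9569 = 11.0602
α = (4/3)·(1 − 7.1464/11.0602) = 0.47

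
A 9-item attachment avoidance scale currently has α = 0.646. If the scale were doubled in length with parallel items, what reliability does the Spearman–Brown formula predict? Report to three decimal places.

Length factor m = 2
α' = m·α / (1 + (m−1)·α)
   = 2 × 0.646 / (1 + (2 − 1) × 0.646)
   = 1.2920 / 1.6460 = 0.785

predicted reliability = 0.785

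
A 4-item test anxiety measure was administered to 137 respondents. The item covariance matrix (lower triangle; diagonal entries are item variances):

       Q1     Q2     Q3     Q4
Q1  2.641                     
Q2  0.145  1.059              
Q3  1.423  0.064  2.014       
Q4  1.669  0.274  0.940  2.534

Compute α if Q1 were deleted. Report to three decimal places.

α = 0.470

Remaining items: Q2, Q3, Q4 (k = 3).
sum of item variances = 1.059 + 2.014 + 2.534 = 5.607
σ²_total = 5.607 + 2 × 1.278 = 8.163
α (item deleted) = (3/2)·(1 − 5.607/8.163) = 0.470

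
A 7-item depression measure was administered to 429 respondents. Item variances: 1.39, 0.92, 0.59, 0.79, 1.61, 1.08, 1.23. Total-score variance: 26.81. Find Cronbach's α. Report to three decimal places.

α = 0.836

ΣVar(i) = 1.39 + 0.92 + 0.59 + 0.79 + 1.61 + 1.08 + 1.23 = 7.61
α = (k/(k−1))·(1 − ΣVar(i)/Var(T)) = (7/6)·(1 − 7.61/26.81) = 0.836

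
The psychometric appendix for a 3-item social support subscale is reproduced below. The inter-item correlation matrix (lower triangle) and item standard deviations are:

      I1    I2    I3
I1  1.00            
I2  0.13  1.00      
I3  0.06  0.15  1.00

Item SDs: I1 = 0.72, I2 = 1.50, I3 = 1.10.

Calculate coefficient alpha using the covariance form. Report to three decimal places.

coefficient alpha = 0.269

Σσ²ᵢ = 0.72² + 1.50² + 1.10² = 3.9784
Covariances σ_ij = r_ij · s_i · s_j:
  σ(I1,I2) = 0.13 × 0.72 × 1.50 = 0.1404
  σ(I1,I3) = 0.06 × 0.72 × 1.10 = 0.0475
  σ(I2,I3) = 0.15 × 1.50 × 1.10 = 0.2475
σ²_T = Σσ²ᵢ + 2·Σσ_ij = 3.9784 + 2 × 0.4354 = 4.8492
α = (3/2)·(1 − 3.9784/4.8492) = 0.269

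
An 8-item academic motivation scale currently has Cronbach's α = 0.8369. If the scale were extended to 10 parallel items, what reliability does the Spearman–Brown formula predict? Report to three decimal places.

Length factor m = 10/8 = 1.2500
α' = m·α / (1 + (m−1)·α)
   = 10/8 × 0.8369 / (1 + (10/8 − 1) × 0.8369)
   = 1.0461 / 1.2092 = 0.865

predicted reliability = 0.865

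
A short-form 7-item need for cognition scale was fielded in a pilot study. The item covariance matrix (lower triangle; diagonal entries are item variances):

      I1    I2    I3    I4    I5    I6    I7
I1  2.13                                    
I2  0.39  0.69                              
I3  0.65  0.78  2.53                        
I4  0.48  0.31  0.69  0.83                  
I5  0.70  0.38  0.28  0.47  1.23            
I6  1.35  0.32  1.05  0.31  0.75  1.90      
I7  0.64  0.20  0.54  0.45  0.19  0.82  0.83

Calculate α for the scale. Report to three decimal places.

ΣVar(i) = 2.13 + 0.69 + 2.53 + 0.83 + 1.23 + 1.90 + 0.83 = 10.14
Sum of off-diagonal covariances = 11.75
total variance = 10.14 + 2 × 11.75 = 33.64
α = (k/(k−1))·(1 − ΣVar(i)/total variance) = (7/6)·(1 − 10.14/33.64) = 0.815

α = 0.815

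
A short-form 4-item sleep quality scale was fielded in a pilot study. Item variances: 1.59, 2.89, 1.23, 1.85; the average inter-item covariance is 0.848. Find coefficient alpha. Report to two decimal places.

sum of item variances = 1.59 + 2.89 + 1.23 + 1.85 = 7.56
Sum of the 6 distinct covariances = 6 × 0.848 = 5.088
total variance = sum of item variances + 2·Σcov = 7.56 + 2 × 5.088 = 17.736
α = (4/3)·(1 − 7.56/17.736) = 0.76

α = 0.76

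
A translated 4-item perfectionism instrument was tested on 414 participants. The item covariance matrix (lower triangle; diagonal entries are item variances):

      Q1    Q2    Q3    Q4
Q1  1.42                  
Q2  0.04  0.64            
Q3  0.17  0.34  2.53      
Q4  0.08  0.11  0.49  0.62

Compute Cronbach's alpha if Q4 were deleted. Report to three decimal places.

α = 0.290

Remaining items: Q1, Q2, Q3 (k = 3).
sum of item variances = 1.42 + 0.64 + 2.53 = 4.59
Var(T) = 4.59 + 2 × 0.55 = 5.69
α (item deleted) = (3/2)·(1 − 4.59/5.69) = 0.290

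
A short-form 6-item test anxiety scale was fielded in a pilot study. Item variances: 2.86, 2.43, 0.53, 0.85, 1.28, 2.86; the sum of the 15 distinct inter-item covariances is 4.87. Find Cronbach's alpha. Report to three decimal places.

sum of item variances = 2.86 + 2.43 + 0.53 + 0.85 + 1.28 + 2.86 = 10.81
Sum of distinct covariances = 4.87
total variance = sum of item variances + 2·Σcov = 10.81 + 2 × 4.87 = 20.55
α = (6/5)·(1 − 10.81/20.55) = 0.569

Cronbach's alpha = 0.569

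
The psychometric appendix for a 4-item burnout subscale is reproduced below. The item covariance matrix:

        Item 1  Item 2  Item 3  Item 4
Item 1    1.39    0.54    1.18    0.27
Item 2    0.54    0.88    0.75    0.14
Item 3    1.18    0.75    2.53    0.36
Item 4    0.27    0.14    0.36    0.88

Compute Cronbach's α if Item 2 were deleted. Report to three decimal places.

Remaining items: Item 1, Item 3, Item 4 (k = 3).
Σσ²ᵢ = 1.39 + 2.53 + 0.88 = 4.80
total variance = 4.80 + 2 × 1.81 = 8.42
α (item deleted) = (3/2)·(1 − 4.80/8.42) = 0.645

Cronbach's α = 0.645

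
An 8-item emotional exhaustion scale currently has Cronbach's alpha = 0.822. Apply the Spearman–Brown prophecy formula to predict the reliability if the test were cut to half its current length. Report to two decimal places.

predicted reliability = 0.70

Length factor m = 1/2
α' = m·α / (1 − (1−m)·α)
   = 1/2 × 0.822 / (1 − (1 − 1/2) × 0.822)
   = 0.4110 / 0.5890 = 0.70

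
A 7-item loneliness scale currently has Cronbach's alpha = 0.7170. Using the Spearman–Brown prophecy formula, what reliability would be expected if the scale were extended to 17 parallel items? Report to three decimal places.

Length factor m = 17/7 = 2.4286
α' = m·α / (1 + (m−1)·α)
   = 17/7 × 0.7170 / (1 + (17/7 − 1) × 0.7170)
   = 1.7413 / 2.0243 = 0.860

predicted reliability = 0.860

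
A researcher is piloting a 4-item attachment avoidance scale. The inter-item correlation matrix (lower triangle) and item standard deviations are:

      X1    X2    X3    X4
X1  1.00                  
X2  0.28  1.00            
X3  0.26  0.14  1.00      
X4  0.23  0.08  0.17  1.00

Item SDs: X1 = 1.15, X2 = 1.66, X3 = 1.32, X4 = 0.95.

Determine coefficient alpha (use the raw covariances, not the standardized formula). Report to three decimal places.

α = 0.469

Σσ²ᵢ = 1.15² + 1.66² + 1.32² + 0.95² = 6.7230
Covariances σ_ij = r_ij · s_i · s_j:
  σ(X1,X2) = 0.28 × 1.15 × 1.66 = 0.5345
  σ(X1,X3) = 0.26 × 1.15 × 1.32 = 0.3947
  σ(X1,X4) = 0.23 × 1.15 × 0.95 = 0.2513
  σ(X2,X3) = 0.14 × 1.66 × 1.32 = 0.3068
  σ(X2,X4) = 0.08 × 1.66 × 0.95 = 0.1262
  σ(X3,X4) = 0.17 × 1.32 × 0.95 = 0.2132
σ²_T = Σσ²ᵢ + 2·Σσ_ij = 6.7230 + 2 × 1.8267 = 10.3764
α = (4/3)·(1 − 6.7230/10.3764) = 0.469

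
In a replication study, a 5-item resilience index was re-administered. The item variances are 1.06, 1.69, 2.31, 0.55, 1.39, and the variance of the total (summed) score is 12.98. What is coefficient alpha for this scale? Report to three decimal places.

α = 0.576

ΣVar(i) = 1.06 + 1.69 + 2.31 + 0.55 + 1.39 = 7.00
α = (k/(k−1))·(1 − ΣVar(i)/total variance) = (5/4)·(1 − 7.00/12.98) = 0.576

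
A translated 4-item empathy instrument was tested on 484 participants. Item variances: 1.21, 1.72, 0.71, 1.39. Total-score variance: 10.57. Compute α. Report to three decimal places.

Σσ²ᵢ = 1.21 + 1.72 + 0.71 + 1.39 = 5.03
α = (k/(k−1))·(1 − Σσ²ᵢ/σ²_total) = (4/3)·(1 − 5.03/10.57) = 0.699

α = 0.699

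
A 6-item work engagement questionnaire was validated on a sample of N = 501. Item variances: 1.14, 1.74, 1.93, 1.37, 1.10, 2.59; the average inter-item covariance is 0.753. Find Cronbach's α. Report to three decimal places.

α = 0.835

ΣVar(i) = 1.14 + 1.74 + 1.93 + 1.37 + 1.10 + 2.59 = 9.87
Sum of the 15 distinct covariances = 15 × 0.753 = 11.295
Var(T) = ΣVar(i) + 2·Σcov = 9.87 + 2 × 11.295 = 32.460
α = (6/5)·(1 − 9.87/32.460) = 0.835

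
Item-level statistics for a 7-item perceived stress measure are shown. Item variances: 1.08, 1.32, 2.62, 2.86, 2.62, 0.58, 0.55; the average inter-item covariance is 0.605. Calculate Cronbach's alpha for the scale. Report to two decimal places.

Σσ²ᵢ = 1.08 + 1.32 + 2.62 + 2.86 + 2.62 + 0.58 + 0.55 = 11.63
Sum of the 21 distinct covariances = 21 × 0.605 = 12.705
Var(T) = Σσ²ᵢ + 2·Σcov = 11.63 + 2 × 12.705 = 37.040
α = (7/6)·(1 − 11.63/37.040) = 0.80

Cronbach's alpha = 0.80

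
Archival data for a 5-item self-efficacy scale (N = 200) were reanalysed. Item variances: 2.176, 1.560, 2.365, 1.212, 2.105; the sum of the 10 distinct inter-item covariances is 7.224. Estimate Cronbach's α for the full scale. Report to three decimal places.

Cronbach's α = 0.757

ΣVar(i) = 2.176 + 1.560 + 2.365 + 1.212 + 2.105 = 9.418
Sum of distinct covariances = 7.224
total variance = ΣVar(i) + 2·Σcov = 9.418 + 2 × 7.224 = 23.866
α = (5/4)·(1 − 9.418/23.866) = 0.757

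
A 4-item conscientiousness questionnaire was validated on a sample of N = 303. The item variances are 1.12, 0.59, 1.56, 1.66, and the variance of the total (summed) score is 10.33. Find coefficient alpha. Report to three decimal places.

coefficient alpha = 0.697

sum of item variances = 1.12 + 0.59 + 1.56 + 1.66 = 4.93
α = (k/(k−1))·(1 − sum of item variances/σ²_total) = (4/3)·(1 − 4.93/10.33) = 0.697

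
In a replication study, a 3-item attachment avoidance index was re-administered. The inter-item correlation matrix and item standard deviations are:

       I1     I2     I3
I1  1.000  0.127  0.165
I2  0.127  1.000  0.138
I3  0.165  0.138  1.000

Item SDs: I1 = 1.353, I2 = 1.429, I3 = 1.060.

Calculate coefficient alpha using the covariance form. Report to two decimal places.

Σσ²ᵢ = 1.353² + 1.429² + 1.060² = 4.9962
Covariances σ_ij = r_ij · s_i · s_j:
  σ(I1,I2) = 0.127 × 1.353 × 1.429 = 0.2455
  σ(I1,I3) = 0.165 × 1.353 × 1.060 = 0.2366
  σ(I2,I3) = 0.138 × 1.429 × 1.060 = 0.2090
σ²_T = Σσ²ᵢ + 2·Σσ_ij = 4.9962 + 2 × 0.6911 = 6.3784
α = (3/2)·(1 − 4.9962/6.3784) = 0.33

α = 0.33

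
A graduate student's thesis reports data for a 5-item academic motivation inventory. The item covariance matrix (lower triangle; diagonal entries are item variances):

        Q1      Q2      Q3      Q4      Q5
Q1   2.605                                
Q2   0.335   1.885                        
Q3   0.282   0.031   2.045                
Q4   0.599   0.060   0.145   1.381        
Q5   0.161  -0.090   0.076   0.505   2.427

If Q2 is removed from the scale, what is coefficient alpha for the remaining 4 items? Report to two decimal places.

α = 0.39

Remaining items: Q1, Q3, Q4, Q5 (k = 4).
Σσᵢ² = 2.605 + 2.045 + 1.381 + 2.427 = 8.458
total variance = 8.458 + 2 × 1.768 = 11.994
α (item deleted) = (4/3)·(1 − 8.458/11.994) = 0.39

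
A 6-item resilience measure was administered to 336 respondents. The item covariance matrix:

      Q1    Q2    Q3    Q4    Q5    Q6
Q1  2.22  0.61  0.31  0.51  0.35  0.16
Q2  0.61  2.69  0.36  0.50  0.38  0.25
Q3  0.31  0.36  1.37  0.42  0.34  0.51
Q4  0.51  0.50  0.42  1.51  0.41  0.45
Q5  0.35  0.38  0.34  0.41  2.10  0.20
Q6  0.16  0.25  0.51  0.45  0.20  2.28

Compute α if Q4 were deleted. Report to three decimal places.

Remaining items: Q1, Q2, Q3, Q5, Q6 (k = 5).
Σσᵢ² = 2.22 + 2.69 + 1.37 + 2.10 + 2.28 = 10.66
total variance = 10.66 + 2 × 3.47 = 17.60
α (item deleted) = (5/4)·(1 − 10.66/17.60) = 0.493

α = 0.493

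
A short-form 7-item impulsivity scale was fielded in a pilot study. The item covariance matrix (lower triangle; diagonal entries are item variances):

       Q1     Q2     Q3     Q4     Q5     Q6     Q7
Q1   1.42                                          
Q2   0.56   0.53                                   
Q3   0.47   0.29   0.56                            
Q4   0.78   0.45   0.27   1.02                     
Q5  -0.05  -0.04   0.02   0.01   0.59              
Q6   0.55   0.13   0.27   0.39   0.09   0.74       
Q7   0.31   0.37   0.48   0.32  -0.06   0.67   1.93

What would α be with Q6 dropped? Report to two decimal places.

Remaining items: Q1, Q2, Q3, Q4, Q5, Q7 (k = 6).
Σσ²ᵢ = 1.42 + 0.53 + 0.56 + 1.02 + 0.59 + 1.93 = 6.05
σ²_T = 6.05 + 2 × 4.18 = 14.41
α (item deleted) = (6/5)·(1 − 6.05/14.41) = 0.70

α = 0.70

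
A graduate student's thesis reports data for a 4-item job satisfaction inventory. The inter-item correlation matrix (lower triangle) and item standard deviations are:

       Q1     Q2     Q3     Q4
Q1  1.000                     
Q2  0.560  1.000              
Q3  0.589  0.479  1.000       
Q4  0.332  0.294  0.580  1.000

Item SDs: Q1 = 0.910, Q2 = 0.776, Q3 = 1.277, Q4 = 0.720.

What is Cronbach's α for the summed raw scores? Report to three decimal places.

α = 0.773

Σσ²ᵢ = 0.910² + 0.776² + 1.277² + 0.720² = 3.5794
Covariances σ_ij = r_ij · s_i · s_j:
  σ(Q1,Q2) = 0.560 × 0.910 × 0.776 = 0.3954
  σ(Q1,Q3) = 0.589 × 0.910 × 1.277 = 0.6845
  σ(Q1,Q4) = 0.332 × 0.910 × 0.720 = 0.2175
  σ(Q2,Q3) = 0.479 × 0.776 × 1.277 = 0.4747
  σ(Q2,Q4) = 0.294 × 0.776 × 0.720 = 0.1643
  σ(Q3,Q4) = 0.580 × 1.277 × 0.720 = 0.5333
σ²_T = Σσ²ᵢ + 2·Σσ_ij = 3.5794 + 2 × 2.4697 = 8.5188
α = (4/3)·(1 − 3.5794/8.5188) = 0.773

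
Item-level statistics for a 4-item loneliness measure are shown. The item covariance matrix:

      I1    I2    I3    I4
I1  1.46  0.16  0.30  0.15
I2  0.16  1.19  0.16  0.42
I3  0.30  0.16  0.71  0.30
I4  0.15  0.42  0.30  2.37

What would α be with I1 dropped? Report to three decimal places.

α = 0.438

Remaining items: I2, I3, I4 (k = 3).
Σσ²ᵢ = 1.19 + 0.71 + 2.37 = 4.27
Var(T) = 4.27 + 2 × 0.88 = 6.03
α (item deleted) = (3/2)·(1 − 4.27/6.03) = 0.438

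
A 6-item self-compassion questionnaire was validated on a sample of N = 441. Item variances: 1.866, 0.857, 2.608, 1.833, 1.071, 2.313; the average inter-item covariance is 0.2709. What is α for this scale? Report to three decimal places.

Σσ²ᵢ = 1.866 + 0.857 + 2.608 + 1.833 + 1.071 + 2.313 = 10.548
Sum of the 15 distinct covariances = 15 × 0.2709 = 4.0635
σ²_T = Σσ²ᵢ + 2·Σcov = 10.548 + 2 × 4.0635 = 18.6750
α = (6/5)·(1 − 10.548/18.6750) = 0.522

α = 0.522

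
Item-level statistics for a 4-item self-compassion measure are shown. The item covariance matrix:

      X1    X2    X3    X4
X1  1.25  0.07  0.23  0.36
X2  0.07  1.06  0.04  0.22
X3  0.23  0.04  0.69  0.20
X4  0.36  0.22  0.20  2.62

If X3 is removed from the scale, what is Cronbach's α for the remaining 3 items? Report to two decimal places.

Cronbach's α = 0.31

Remaining items: X1, X2, X4 (k = 3).
Σσ²ᵢ = 1.25 + 1.06 + 2.62 = 4.93
σ²_total = 4.93 + 2 × 0.65 = 6.23
α (item deleted) = (3/2)·(1 − 4.93/6.23) = 0.31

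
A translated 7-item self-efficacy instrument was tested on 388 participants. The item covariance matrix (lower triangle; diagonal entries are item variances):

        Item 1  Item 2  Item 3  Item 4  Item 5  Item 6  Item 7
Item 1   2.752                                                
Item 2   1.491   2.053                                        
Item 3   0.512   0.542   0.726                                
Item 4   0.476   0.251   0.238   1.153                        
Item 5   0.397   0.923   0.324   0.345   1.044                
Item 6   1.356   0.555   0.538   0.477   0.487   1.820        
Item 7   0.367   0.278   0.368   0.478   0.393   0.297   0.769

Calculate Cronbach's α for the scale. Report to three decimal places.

Cronbach's α = 0.796

ΣVar(i) = 2.752 + 2.053 + 0.726 + 1.153 + 1.044 + 1.820 + 0.769 = 10.317
Sum of the distinct covariances = 11.093
total variance = 10.317 + 2 × 11.093 = 32.503
α = (k/(k−1))·(1 − ΣVar(i)/total variance) = (7/6)·(1 − 10.317/32.503) = 0.796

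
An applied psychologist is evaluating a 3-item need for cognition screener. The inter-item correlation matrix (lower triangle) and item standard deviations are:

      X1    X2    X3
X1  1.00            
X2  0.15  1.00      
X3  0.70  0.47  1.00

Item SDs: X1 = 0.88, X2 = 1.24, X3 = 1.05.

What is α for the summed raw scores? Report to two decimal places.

α = 0.68

Σσ²ᵢ = 0.88² + 1.24² + 1.05² = 3.4145
Covariances σ_ij = r_ij · s_i · s_j:
  σ(X1,X2) = 0.15 × 0.88 × 1.24 = 0.1637
  σ(X1,X3) = 0.70 × 0.88 × 1.05 = 0.6468
  σ(X2,X3) = 0.47 × 1.24 × 1.05 = 0.6119
σ²_T = Σσ²ᵢ + 2·Σσ_ij = 3.4145 + 2 × 1.4224 = 6.2593
α = (3/2)·(1 − 3.4145/6.2593) = 0.68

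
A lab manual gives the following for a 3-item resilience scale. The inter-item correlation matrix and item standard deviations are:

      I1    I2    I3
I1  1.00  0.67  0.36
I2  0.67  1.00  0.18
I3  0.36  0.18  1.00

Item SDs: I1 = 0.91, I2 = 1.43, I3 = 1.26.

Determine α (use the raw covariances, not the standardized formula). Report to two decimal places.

Σσ²ᵢ = 0.91² + 1.43² + 1.26² = 4.4606
Covariances σ_ij = r_ij · s_i · s_j:
  σ(I1,I2) = 0.67 × 0.91 × 1.43 = 0.8719
  σ(I1,I3) = 0.36 × 0.91 × 1.26 = 0.4128
  σ(I2,I3) = 0.18 × 1.43 × 1.26 = 0.3243
σ²_T = Σσ²ᵢ + 2·Σσ_ij = 4.4606 + 2 × 1.6090 = 7.6786
α = (3/2)·(1 − 4.4606/7.6786) = 0.63

α = 0.63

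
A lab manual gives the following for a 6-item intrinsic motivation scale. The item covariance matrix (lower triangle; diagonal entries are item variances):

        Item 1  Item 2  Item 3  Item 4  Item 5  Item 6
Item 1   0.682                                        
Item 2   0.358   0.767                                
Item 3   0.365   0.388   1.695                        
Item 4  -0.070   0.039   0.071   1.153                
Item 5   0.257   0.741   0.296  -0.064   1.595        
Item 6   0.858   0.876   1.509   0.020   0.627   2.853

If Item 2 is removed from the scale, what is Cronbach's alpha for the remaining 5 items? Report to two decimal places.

Cronbach's alpha = 0.62

Remaining items: Item 1, Item 3, Item 4, Item 5, Item 6 (k = 5).
sum of item variances = 0.682 + 1.695 + 1.153 + 1.595 + 2.853 = 7.978
σ²_T = 7.978 + 2 × 3.869 = 15.716
α (item deleted) = (5/4)·(1 − 7.978/15.716) = 0.62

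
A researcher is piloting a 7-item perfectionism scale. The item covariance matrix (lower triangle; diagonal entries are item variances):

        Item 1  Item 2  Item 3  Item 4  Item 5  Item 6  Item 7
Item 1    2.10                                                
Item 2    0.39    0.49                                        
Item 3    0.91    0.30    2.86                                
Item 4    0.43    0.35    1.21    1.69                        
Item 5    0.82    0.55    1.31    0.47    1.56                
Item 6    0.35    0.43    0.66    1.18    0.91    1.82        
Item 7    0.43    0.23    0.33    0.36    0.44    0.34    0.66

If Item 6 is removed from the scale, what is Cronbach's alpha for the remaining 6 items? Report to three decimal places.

Remaining items: Item 1, Item 2, Item 3, Item 4, Item 5, Item 7 (k = 6).
Σσ²ᵢ = 2.10 + 0.49 + 2.86 + 1.69 + 1.56 + 0.66 = 9.36
Var(T) = 9.36 + 2 × 8.53 = 26.42
α (item deleted) = (6/5)·(1 − 9.36/26.42) = 0.775

Cronbach's alpha = 0.775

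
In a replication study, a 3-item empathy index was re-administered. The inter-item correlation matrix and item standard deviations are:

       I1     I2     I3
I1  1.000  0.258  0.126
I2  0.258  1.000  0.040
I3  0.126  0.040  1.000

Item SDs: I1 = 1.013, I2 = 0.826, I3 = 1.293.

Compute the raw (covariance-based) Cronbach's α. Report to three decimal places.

Σσ²ᵢ = 1.013² + 0.826² + 1.293² = 3.3803
Covariances σ_ij = r_ij · s_i · s_j:
  σ(I1,I2) = 0.258 × 1.013 × 0.826 = 0.2159
  σ(I1,I3) = 0.126 × 1.013 × 1.293 = 0.1650
  σ(I2,I3) = 0.040 × 0.826 × 1.293 = 0.0427
σ²_T = Σσ²ᵢ + 2·Σσ_ij = 3.3803 + 2 × 0.4236 = 4.2275
α = (3/2)·(1 − 3.3803/4.2275) = 0.301

Cronbach's α = 0.301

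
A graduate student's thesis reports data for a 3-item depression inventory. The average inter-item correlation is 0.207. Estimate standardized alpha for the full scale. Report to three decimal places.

standardized alpha = 0.439

Standardized α = k·r̄ / (1 + (k−1)·r̄) = 3 × 0.207 / (1 + 2 × 0.207)
  = 0.6210 / 1.4140 = 0.439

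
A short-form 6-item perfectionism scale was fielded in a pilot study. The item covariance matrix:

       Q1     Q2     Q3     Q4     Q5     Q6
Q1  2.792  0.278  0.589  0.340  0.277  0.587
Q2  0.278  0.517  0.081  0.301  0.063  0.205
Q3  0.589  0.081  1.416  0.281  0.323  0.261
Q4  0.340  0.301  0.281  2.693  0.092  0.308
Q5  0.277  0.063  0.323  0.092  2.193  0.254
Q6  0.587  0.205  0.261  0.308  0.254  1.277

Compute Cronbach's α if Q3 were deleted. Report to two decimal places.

Remaining items: Q1, Q2, Q4, Q5, Q6 (k = 5).
Σσ²ᵢ = 2.792 + 0.517 + 2.693 + 2.193 + 1.277 = 9.472
σ²_T = 9.472 + 2 × 2.705 = 14.882
α (item deleted) = (5/4)·(1 − 9.472/14.882) = 0.45

α = 0.45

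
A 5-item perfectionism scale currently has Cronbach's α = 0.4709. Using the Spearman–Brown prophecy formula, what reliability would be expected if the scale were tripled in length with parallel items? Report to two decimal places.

predicted reliability = 0.73

Length factor m = 3
α' = m·α / (1 + (m−1)·α)
   = 3 × 0.4709 / (1 + (3 − 1) × 0.4709)
   = 1.4127 / 1.9418 = 0.73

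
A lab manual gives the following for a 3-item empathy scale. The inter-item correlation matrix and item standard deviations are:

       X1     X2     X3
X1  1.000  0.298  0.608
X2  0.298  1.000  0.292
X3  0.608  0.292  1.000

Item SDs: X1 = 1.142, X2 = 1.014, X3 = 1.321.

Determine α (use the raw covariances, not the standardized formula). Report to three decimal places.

Σσ²ᵢ = 1.142² + 1.014² + 1.321² = 4.0774
Covariances σ_ij = r_ij · s_i · s_j:
  σ(X1,X2) = 0.298 × 1.142 × 1.014 = 0.3451
  σ(X1,X3) = 0.608 × 1.142 × 1.321 = 0.9172
  σ(X2,X3) = 0.292 × 1.014 × 1.321 = 0.3911
σ²_T = Σσ²ᵢ + 2·Σσ_ij = 4.0774 + 2 × 1.6534 = 7.3842
α = (3/2)·(1 − 4.0774/7.3842) = 0.672

α = 0.672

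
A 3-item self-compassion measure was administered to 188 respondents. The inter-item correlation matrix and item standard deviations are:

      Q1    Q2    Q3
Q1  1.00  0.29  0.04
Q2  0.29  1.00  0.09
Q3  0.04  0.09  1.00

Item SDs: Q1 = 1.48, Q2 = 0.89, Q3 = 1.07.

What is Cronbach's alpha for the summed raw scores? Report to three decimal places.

α = 0.307

Σσ²ᵢ = 1.48² + 0.89² + 1.07² = 4.1274
Covariances σ_ij = r_ij · s_i · s_j:
  σ(Q1,Q2) = 0.29 × 1.48 × 0.89 = 0.3820
  σ(Q1,Q3) = 0.04 × 1.48 × 1.07 = 0.0633
  σ(Q2,Q3) = 0.09 × 0.89 × 1.07 = 0.0857
σ²_T = Σσ²ᵢ + 2·Σσ_ij = 4.1274 + 2 × 0.5310 = 5.1894
α = (3/2)·(1 − 4.1274/5.1894) = 0.307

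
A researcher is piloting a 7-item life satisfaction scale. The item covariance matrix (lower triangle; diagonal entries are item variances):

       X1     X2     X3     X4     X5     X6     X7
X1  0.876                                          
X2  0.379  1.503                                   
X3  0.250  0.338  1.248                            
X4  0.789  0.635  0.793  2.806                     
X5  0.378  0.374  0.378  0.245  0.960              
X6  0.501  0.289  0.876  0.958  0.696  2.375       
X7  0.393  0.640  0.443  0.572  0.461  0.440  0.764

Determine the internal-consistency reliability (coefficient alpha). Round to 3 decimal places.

α = 0.785

sum of item variances = 0.876 + 1.503 + 1.248 + 2.806 + 0.960 + 2.375 + 0.764 = 10.532
Σ_{i<j} σ_ij = 10.828
total variance = 10.532 + 2 × 10.828 = 32.188
α = (k/(k−1))·(1 − sum of item variances/total variance) = (7/6)·(1 − 10.532/32.188) = 0.785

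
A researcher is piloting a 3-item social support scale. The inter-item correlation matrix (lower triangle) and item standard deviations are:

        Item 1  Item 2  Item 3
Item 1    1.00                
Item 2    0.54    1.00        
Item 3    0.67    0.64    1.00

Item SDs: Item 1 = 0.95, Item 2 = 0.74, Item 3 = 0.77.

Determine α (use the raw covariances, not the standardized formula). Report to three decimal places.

α = 0.821

Σσ²ᵢ = 0.95² + 0.74² + 0.77² = 2.0430
Covariances σ_ij = r_ij · s_i · s_j:
  σ(Item 1,Item 2) = 0.54 × 0.95 × 0.74 = 0.3796
  σ(Item 1,Item 3) = 0.67 × 0.95 × 0.77 = 0.4901
  σ(Item 2,Item 3) = 0.64 × 0.74 × 0.77 = 0.3647
σ²_T = Σσ²ᵢ + 2·Σσ_ij = 2.0430 + 2 × 1.2344 = 4.5118
α = (3/2)·(1 − 2.0430/4.5118) = 0.821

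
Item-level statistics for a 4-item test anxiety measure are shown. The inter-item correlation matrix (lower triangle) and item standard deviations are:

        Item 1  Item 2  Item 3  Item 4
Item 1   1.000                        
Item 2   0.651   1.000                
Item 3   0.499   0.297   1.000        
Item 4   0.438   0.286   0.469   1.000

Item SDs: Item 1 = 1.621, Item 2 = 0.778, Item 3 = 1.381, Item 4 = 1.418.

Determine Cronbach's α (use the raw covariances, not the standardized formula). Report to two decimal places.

α = 0.74

Σσ²ᵢ = 1.621² + 0.778² + 1.381² + 1.418² = 7.1508
Covariances σ_ij = r_ij · s_i · s_j:
  σ(Item 1,Item 2) = 0.651 × 1.621 × 0.778 = 0.8210
  σ(Item 1,Item 3) = 0.499 × 1.621 × 1.381 = 1.1171
  σ(Item 1,Item 4) = 0.438 × 1.621 × 1.418 = 1.0068
  σ(Item 2,Item 3) = 0.297 × 0.778 × 1.381 = 0.3191
  σ(Item 2,Item 4) = 0.286 × 0.778 × 1.418 = 0.3155
  σ(Item 3,Item 4) = 0.469 × 1.381 × 1.418 = 0.9184
σ²_T = Σσ²ᵢ + 2·Σσ_ij = 7.1508 + 2 × 4.4979 = 16.1466
α = (4/3)·(1 − 7.1508/16.1466) = 0.74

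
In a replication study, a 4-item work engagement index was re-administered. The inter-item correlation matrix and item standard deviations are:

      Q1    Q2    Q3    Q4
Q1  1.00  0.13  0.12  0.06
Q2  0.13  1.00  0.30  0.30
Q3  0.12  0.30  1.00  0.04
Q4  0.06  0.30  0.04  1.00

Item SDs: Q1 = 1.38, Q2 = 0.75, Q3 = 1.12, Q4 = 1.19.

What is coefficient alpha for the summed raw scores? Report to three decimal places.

coefficient alpha = 0.371

Σσ²ᵢ = 1.38² + 0.75² + 1.12² + 1.19² = 5.1374
Covariances σ_ij = r_ij · s_i · s_j:
  σ(Q1,Q2) = 0.13 × 1.38 × 0.75 = 0.1346
  σ(Q1,Q3) = 0.12 × 1.38 × 1.12 = 0.1855
  σ(Q1,Q4) = 0.06 × 1.38 × 1.19 = 0.0985
  σ(Q2,Q3) = 0.30 × 0.75 × 1.12 = 0.2520
  σ(Q2,Q4) = 0.30 × 0.75 × 1.19 = 0.2677
  σ(Q3,Q4) = 0.04 × 1.12 × 1.19 = 0.0533
σ²_T = Σσ²ᵢ + 2·Σσ_ij = 5.1374 + 2 × 0.9916 = 7.1206
α = (4/3)·(1 − 5.1374/7.1206) = 0.371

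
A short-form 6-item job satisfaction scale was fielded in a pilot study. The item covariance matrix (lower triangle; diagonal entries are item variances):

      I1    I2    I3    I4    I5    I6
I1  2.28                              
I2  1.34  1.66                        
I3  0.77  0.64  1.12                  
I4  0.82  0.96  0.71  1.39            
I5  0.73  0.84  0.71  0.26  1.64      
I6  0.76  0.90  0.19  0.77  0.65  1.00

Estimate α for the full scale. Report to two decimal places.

ΣVar(i) = 2.28 + 1.66 + 1.12 + 1.39 + 1.64 + 1.00 = 9.09
Σ_{i<j} σ_ij = 11.05
σ²_T = 9.09 + 2 × 11.05 = 31.19
α = (k/(k−1))·(1 − ΣVar(i)/σ²_T) = (6/5)·(1 − 9.09/31.19) = 0.85

α = 0.85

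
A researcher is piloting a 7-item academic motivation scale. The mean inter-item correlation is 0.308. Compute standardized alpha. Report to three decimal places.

Standardized α = k·r̄ / (1 + (k−1)·r̄) = 7 × 0.308 / (1 + 6 × 0.308)
  = 2.1560 / 2.8480 = 0.757

α = 0.757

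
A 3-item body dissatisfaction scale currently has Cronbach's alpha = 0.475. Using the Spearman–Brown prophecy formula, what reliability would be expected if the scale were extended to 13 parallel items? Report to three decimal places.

predicted reliability = 0.797

Length factor m = 13/3 = 4.3333
α' = m·α / (1 + (m−1)·α)
   = 13/3 × 0.475 / (1 + (13/3 − 1) × 0.475)
   = 2.0583 / 2.5833 = 0.797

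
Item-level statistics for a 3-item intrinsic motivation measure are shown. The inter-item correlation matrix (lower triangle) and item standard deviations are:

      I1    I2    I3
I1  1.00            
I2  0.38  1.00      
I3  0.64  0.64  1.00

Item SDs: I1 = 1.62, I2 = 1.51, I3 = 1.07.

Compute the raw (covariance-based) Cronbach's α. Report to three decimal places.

Σσ²ᵢ = 1.62² + 1.51² + 1.07² = 6.0494
Covariances σ_ij = r_ij · s_i · s_j:
  σ(I1,I2) = 0.38 × 1.62 × 1.51 = 0.9296
  σ(I1,I3) = 0.64 × 1.62 × 1.07 = 1.1094
  σ(I2,I3) = 0.64 × 1.51 × 1.07 = 1.0340
σ²_T = Σσ²ᵢ + 2·Σσ_ij = 6.0494 + 2 × 3.0730 = 12.1954
α = (3/2)·(1 − 6.0494/12.1954) = 0.756

Cronbach's α = 0.756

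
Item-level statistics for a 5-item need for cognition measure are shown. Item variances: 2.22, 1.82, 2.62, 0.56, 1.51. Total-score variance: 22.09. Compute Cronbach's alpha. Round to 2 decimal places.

Cronbach's alpha = 0.76

sum of item variances = 2.22 + 1.82 + 2.62 + 0.56 + 1.51 = 8.73
α = (k/(k−1))·(1 − sum of item variances/σ²_total) = (5/4)·(1 − 8.73/22.09) = 0.76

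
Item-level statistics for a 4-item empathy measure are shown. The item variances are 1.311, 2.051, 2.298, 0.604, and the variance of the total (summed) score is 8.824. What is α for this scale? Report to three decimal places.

α = 0.387

Σσᵢ² = 1.311 + 2.051 + 2.298 + 0.604 = 6.264
α = (k/(k−1))·(1 − Σσᵢ²/total variance) = (4/3)·(1 − 6.264/8.824) = 0.387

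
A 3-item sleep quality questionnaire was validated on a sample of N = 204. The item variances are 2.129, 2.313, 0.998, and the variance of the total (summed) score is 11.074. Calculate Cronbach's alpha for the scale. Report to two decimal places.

Σσᵢ² = 2.129 + 2.313 + 0.998 = 5.440
α = (k/(k−1))·(1 − Σσᵢ²/σ²_total) = (3/2)·(1 − 5.440/11.074) = 0.76

α = 0.76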